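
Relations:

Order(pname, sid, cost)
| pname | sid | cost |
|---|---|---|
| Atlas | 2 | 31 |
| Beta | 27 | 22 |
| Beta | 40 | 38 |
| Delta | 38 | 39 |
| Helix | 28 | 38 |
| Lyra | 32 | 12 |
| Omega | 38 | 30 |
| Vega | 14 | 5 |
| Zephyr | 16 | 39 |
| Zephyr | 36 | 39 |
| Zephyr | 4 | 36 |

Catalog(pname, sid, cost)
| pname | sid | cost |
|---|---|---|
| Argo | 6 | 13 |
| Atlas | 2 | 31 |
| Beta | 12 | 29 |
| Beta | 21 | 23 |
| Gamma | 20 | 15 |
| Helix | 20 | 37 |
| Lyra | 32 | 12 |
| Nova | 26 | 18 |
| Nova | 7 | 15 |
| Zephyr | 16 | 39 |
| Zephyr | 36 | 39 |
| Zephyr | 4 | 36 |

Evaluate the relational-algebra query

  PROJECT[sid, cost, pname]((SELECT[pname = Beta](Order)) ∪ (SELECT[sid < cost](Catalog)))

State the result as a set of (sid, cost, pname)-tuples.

Filtering on pname = Beta leaves {(Beta, 27, 22), (Beta, 40, 38)}.
Filtering on sid < cost leaves {(Argo, 6, 13), (Atlas, 2, 31), (Beta, 12, 29), (Beta, 21, 23), (Helix, 20, 37), (Nova, 7, 15), (Zephyr, 16, 39), (Zephyr, 36, 39), (Zephyr, 4, 36)}.
Set union of the two operands is {(Argo, 6, 13), (Atlas, 2, 31), (Beta, 12, 29), (Beta, 21, 23), (Beta, 27, 22), (Beta, 40, 38), (Helix, 20, 37), (Nova, 7, 15), (Zephyr, 16, 39), (Zephyr, 36, 39), (Zephyr, 4, 36)}.
π_{sid, cost, pname} gives {(12, 29, Beta), (16, 39, Zephyr), (2, 31, Atlas), (20, 37, Helix), (21, 23, Beta), (27, 22, Beta), (36, 39, Zephyr), (4, 36, Zephyr), (40, 38, Beta), (6, 13, Argo), (7, 15, Nova)}.

{(12, 29, Beta), (16, 39, Zephyr), (2, 31, Atlas), (20, 37, Helix), (21, 23, Beta), (27, 22, Beta), (36, 39, Zephyr), (4, 36, Zephyr), (40, 38, Beta), (6, 13, Argo), (7, 15, Nova)}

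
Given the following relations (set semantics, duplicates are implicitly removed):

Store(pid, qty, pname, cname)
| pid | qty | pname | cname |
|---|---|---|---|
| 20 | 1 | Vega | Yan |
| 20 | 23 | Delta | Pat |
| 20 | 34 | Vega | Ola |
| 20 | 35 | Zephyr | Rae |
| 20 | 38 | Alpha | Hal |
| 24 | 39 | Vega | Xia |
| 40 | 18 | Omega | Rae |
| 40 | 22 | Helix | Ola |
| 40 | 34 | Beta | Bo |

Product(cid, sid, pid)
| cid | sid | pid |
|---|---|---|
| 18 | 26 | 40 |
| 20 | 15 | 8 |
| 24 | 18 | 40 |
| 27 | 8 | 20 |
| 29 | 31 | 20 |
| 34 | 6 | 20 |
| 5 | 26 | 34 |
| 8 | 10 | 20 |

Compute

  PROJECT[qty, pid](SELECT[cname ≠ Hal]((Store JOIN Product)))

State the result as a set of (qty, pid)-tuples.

Natural join on pid: {(20, 1, Vega, Yan, 27, 8), (20, 1, Vega, Yan, 29, 31), (20, 1, Vega, Yan, 34, 6), (20, 1, Vega, Yan, 8, 10), (20, 23, Delta, Pat, 27, 8), (20, 23, Delta, Pat, 29, 31), (20, 23, Delta, Pat, 34, 6), (20, 23, Delta, Pat, 8, 10), (20, 34, Vega, Ola, 27, 8), (20, 34, Vega, Ola, 29, 31), (20, 34, Vega, Ola, 34, 6), (20, 34, Vega, Ola, 8, 10), (20, 35, Zephyr, Rae, 27, 8), (20, 35, Zephyr, Rae, 29, 31), (20, 35, Zephyr, Rae, 34, 6), (20, 35, Zephyr, Rae, 8, 10), (20, 38, Alpha, Hal, 27, 8), (20, 38, Alpha, Hal, 29, 31), (20, 38, Alpha, Hal, 34, 6), (20, 38, Alpha, Hal, 8, 10), (40, 18, Omega, Rae, 18, 26), (40, 18, Omega, Rae, 24, 18), (40, 22, Helix, Ola, 18, 26), (40, 22, Helix, Ola, 24, 18), (40, 34, Beta, Bo, 18, 26), (40, 34, Beta, Bo, 24, 18)}
σ[cname ≠ Hal]: keep tuples satisfying cname ≠ Hal → {(20, 1, Vega, Yan, 27, 8), (20, 1, Vega, Yan, 29, 31), (20, 1, Vega, Yan, 34, 6), (20, 1, Vega, Yan, 8, 10), (20, 23, Delta, Pat, 27, 8), (20, 23, Delta, Pat, 29, 31), (20, 23, Delta, Pat, 34, 6), (20, 23, Delta, Pat, 8, 10), (20, 34, Vega, Ola, 27, 8), (20, 34, Vega, Ola, 29, 31), (20, 34, Vega, Ola, 34, 6), (20, 34, Vega, Ola, 8, 10), (20, 35, Zephyr, Rae, 27, 8), (20, 35, Zephyr, Rae, 29, 31), (20, 35, Zephyr, Rae, 34, 6), (20, 35, Zephyr, Rae, 8, 10), (40, 18, Omega, Rae, 18, 26), (40, 18, Omega, Rae, 24, 18), (40, 22, Helix, Ola, 18, 26), (40, 22, Helix, Ola, 24, 18), (40, 34, Beta, Bo, 18, 26), (40, 34, Beta, Bo, 24, 18)}
π[qty, pid]: project onto (qty, pid) (15 duplicate(s) eliminated) → {(1, 20), (18, 40), (22, 40), (23, 20), (34, 20), (34, 40), (35, 20)}

{(1, 20), (18, 40), (22, 40), (23, 20), (34, 20), (34, 40), (35, 20)}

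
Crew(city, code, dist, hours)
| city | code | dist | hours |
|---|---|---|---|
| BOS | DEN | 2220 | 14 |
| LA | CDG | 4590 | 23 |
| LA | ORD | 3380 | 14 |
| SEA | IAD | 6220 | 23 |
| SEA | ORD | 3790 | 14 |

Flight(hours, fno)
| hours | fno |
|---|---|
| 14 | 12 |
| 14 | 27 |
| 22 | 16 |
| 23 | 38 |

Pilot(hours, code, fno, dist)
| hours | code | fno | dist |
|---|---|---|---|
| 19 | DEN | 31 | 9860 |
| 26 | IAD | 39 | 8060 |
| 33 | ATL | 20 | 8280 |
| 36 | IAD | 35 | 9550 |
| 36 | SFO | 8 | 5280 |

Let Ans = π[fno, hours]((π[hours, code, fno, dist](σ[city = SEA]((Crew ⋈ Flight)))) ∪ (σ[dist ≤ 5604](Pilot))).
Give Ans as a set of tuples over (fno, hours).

{(12, 14), (27, 14), (38, 23), (8, 36)}

Crew ⋈ Flight (natural join on hours): {(BOS, DEN, 2220, 14, 12), (BOS, DEN, 2220, 14, 27), (LA, CDG, 4590, 23, 38), (LA, ORD, 3380, 14, 12), (LA, ORD, 3380, 14, 27), (SEA, IAD, 6220, 23, 38), (SEA, ORD, 3790, 14, 12), (SEA, ORD, 3790, 14, 27)}
Apply σ_{city = SEA}; surviving tuples: {(SEA, IAD, 6220, 23, 38), (SEA, ORD, 3790, 14, 12), (SEA, ORD, 3790, 14, 27)}
Keep only column(s) hours, code, fno, dist: {(14, ORD, 12, 3790), (14, ORD, 27, 3790), (23, IAD, 38, 6220)}
Apply σ_{dist ≤ 5604}; surviving tuples: {(36, SFO, 8, 5280)}
Set union of the two operands is {(14, ORD, 12, 3790), (14, ORD, 27, 3790), (23, IAD, 38, 6220), (36, SFO, 8, 5280)}.
Keep only column(s) fno, hours: {(12, 14), (27, 14), (38, 23), (8, 36)}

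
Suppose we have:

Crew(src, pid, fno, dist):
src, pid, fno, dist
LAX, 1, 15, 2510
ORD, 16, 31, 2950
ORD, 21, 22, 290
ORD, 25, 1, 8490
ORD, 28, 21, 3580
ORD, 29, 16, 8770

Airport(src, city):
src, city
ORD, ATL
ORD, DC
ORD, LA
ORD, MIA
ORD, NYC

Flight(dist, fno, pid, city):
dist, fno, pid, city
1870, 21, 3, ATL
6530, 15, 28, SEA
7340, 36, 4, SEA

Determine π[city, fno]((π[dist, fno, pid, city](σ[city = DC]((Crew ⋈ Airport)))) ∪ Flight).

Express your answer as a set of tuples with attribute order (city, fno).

{(ATL, 21), (DC, 1), (DC, 16), (DC, 21), (DC, 22), (DC, 31), (SEA, 15), (SEA, 36)}

Natural join on src: {(ORD, 16, 31, 2950, ATL), (ORD, 16, 31, 2950, DC), (ORD, 16, 31, 2950, LA), (ORD, 16, 31, 2950, MIA), (ORD, 16, 31, 2950, NYC), (ORD, 21, 22, 290, ATL), (ORD, 21, 22, 290, DC), (ORD, 21, 22, 290, LA), (ORD, 21, 22, 290, MIA), (ORD, 21, 22, 290, NYC), (ORD, 25, 1, 8490, ATL), (ORD, 25, 1, 8490, DC), (ORD, 25, 1, 8490, LA), (ORD, 25, 1, 8490, MIA), (ORD, 25, 1, 8490, NYC), (ORD, 28, 21, 3580, ATL), (ORD, 28, 21, 3580, DC), (ORD, 28, 21, 3580, LA), (ORD, 28, 21, 3580, MIA), (ORD, 28, 21, 3580, NYC), (ORD, 29, 16, 8770, ATL), (ORD, 29, 16, 8770, DC), (ORD, 29, 16, 8770, LA), (ORD, 29, 16, 8770, MIA), (ORD, 29, 16, 8770, NYC)}
Apply σ_{city = DC}; surviving tuples: {(ORD, 16, 31, 2950, DC), (ORD, 21, 22, 290, DC), (ORD, 25, 1, 8490, DC), (ORD, 28, 21, 3580, DC), (ORD, 29, 16, 8770, DC)}
π[dist, fno, pid, city]: project onto (dist, fno, pid, city) → {(290, 22, 21, DC), (2950, 31, 16, DC), (3580, 21, 28, DC), (8490, 1, 25, DC), (8770, 16, 29, DC)}
Set union of the two operands is {(1870, 21, 3, ATL), (290, 22, 21, DC), (2950, 31, 16, DC), (3580, 21, 28, DC), (6530, 15, 28, SEA), (7340, 36, 4, SEA), (8490, 1, 25, DC), (8770, 16, 29, DC)}.
π[city, fno]: project onto (city, fno) → {(ATL, 21), (DC, 1), (DC, 16), (DC, 21), (DC, 22), (DC, 31), (SEA, 15), (SEA, 36)}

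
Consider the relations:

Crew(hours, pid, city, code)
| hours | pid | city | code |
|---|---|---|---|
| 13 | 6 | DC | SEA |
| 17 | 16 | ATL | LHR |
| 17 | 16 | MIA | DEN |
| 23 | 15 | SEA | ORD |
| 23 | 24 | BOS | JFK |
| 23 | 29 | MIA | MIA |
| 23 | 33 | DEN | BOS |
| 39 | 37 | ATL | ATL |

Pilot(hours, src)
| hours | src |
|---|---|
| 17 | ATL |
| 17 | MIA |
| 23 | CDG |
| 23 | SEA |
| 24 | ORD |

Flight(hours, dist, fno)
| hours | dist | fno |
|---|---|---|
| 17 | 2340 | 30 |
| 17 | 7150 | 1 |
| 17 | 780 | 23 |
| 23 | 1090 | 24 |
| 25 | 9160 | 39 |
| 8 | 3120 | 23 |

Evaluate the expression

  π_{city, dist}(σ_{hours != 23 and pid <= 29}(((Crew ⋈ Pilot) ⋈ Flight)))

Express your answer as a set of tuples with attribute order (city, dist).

Joining Crew and Pilot on hours yields {(17, 16, ATL, LHR, ATL), (17, 16, ATL, LHR, MIA), (17, 16, MIA, DEN, ATL), (17, 16, MIA, DEN, MIA), (23, 15, SEA, ORD, CDG), (23, 15, SEA, ORD, SEA), (23, 24, BOS, JFK, CDG), (23, 24, BOS, JFK, SEA), (23, 29, MIA, MIA, CDG), (23, 29, MIA, MIA, SEA), (23, 33, DEN, BOS, CDG), (23, 33, DEN, BOS, SEA)}.
Joining (Crew ⋈ Pilot) and Flight on hours yields {(17, 16, ATL, LHR, ATL, 2340, 30), (17, 16, ATL, LHR, ATL, 7150, 1), (17, 16, ATL, LHR, ATL, 780, 23), (17, 16, ATL, LHR, MIA, 2340, 30), (17, 16, ATL, LHR, MIA, 7150, 1), (17, 16, ATL, LHR, MIA, 780, 23), (17, 16, MIA, DEN, ATL, 2340, 30), (17, 16, MIA, DEN, ATL, 7150, 1), (17, 16, MIA, DEN, ATL, 780, 23), (17, 16, MIA, DEN, MIA, 2340, 30), (17, 16, MIA, DEN, MIA, 7150, 1), (17, 16, MIA, DEN, MIA, 780, 23), (23, 15, SEA, ORD, CDG, 1090, 24), (23, 15, SEA, ORD, SEA, 1090, 24), (23, 24, BOS, JFK, CDG, 1090, 24), (23, 24, BOS, JFK, SEA, 1090, 24), (23, 29, MIA, MIA, CDG, 1090, 24), (23, 29, MIA, MIA, SEA, 1090, 24), (23, 33, DEN, BOS, CDG, 1090, 24), (23, 33, DEN, BOS, SEA, 1090, 24)}.
Filtering on hours != 23 and pid <= 29 leaves {(17, 16, ATL, LHR, ATL, 2340, 30), (17, 16, ATL, LHR, ATL, 7150, 1), (17, 16, ATL, LHR, ATL, 780, 23), (17, 16, ATL, LHR, MIA, 2340, 30), (17, 16, ATL, LHR, MIA, 7150, 1), (17, 16, ATL, LHR, MIA, 780, 23), (17, 16, MIA, DEN, ATL, 2340, 30), (17, 16, MIA, DEN, ATL, 7150, 1), (17, 16, MIA, DEN, ATL, 780, 23), (17, 16, MIA, DEN, MIA, 2340, 30), (17, 16, MIA, DEN, MIA, 7150, 1), (17, 16, MIA, DEN, MIA, 780, 23)}.
π[city, dist]: project onto (city, dist) (6 duplicate(s) eliminated) → {(ATL, 2340), (ATL, 7150), (ATL, 780), (MIA, 2340), (MIA, 7150), (MIA, 780)}

{(ATL, 2340), (ATL, 7150), (ATL, 780), (MIA, 2340), (MIA, 7150), (MIA, 780)}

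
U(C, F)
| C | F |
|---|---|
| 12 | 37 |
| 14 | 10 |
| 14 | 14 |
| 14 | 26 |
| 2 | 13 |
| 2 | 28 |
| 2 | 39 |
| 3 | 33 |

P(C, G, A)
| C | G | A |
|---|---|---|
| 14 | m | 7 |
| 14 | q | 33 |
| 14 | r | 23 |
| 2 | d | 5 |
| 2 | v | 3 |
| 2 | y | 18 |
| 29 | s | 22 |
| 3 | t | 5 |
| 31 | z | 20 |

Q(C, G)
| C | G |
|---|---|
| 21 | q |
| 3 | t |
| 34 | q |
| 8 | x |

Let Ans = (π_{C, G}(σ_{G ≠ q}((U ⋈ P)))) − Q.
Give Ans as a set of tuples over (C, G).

U ⋈ P (natural join on C): {(14, 10, m, 7), (14, 10, q, 33), (14, 10, r, 23), (14, 14, m, 7), (14, 14, q, 33), (14, 14, r, 23), (14, 26, m, 7), (14, 26, q, 33), (14, 26, r, 23), (2, 13, d, 5), (2, 13, v, 3), (2, 13, y, 18), (2, 28, d, 5), (2, 28, v, 3), (2, 28, y, 18), (2, 39, d, 5), (2, 39, v, 3), (2, 39, y, 18), (3, 33, t, 5)}
Filtering on G ≠ q leaves {(14, 10, m, 7), (14, 10, r, 23), (14, 14, m, 7), (14, 14, r, 23), (14, 26, m, 7), (14, 26, r, 23), (2, 13, d, 5), (2, 13, v, 3), (2, 13, y, 18), (2, 28, d, 5), (2, 28, v, 3), (2, 28, y, 18), (2, 39, d, 5), (2, 39, v, 3), (2, 39, y, 18), (3, 33, t, 5)}.
Projecting to C, G (10 duplicate(s) eliminated): {(14, m), (14, r), (2, d), (2, v), (2, y), (3, t)}
Taking the difference: {(14, m), (14, r), (2, d), (2, v), (2, y)}

{(14, m), (14, r), (2, d), (2, v), (2, y)}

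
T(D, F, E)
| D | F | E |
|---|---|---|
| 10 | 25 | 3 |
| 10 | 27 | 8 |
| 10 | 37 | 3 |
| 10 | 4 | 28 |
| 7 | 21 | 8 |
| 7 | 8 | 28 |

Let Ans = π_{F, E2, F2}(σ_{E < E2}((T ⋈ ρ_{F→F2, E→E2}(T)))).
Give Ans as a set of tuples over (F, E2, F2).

{(21, 28, 8), (25, 28, 4), (25, 8, 27), (27, 28, 4), (37, 28, 4), (37, 8, 27)}

ρ[F→F2, E→E2]: schema becomes (D, F2, E2); tuples unchanged.
T ⋈ ρ_{F→F2, E→E2}(T) (natural join on D): {(10, 25, 3, 25, 3), (10, 25, 3, 27, 8), (10, 25, 3, 37, 3), (10, 25, 3, 4, 28), (10, 27, 8, 25, 3), (10, 27, 8, 27, 8), (10, 27, 8, 37, 3), (10, 27, 8, 4, 28), (10, 37, 3, 25, 3), (10, 37, 3, 27, 8), (10, 37, 3, 37, 3), (10, 37, 3, 4, 28), (10, 4, 28, 25, 3), (10, 4, 28, 27, 8), (10, 4, 28, 37, 3), (10, 4, 28, 4, 28), (7, 21, 8, 21, 8), (7, 21, 8, 8, 28), (7, 8, 28, 21, 8), (7, 8, 28, 8, 28)}
Filtering on E < E2 leaves {(10, 25, 3, 27, 8), (10, 25, 3, 4, 28), (10, 27, 8, 4, 28), (10, 37, 3, 27, 8), (10, 37, 3, 4, 28), (7, 21, 8, 8, 28)}.
Keep only column(s) F, E2, F2: {(21, 28, 8), (25, 28, 4), (25, 8, 27), (27, 28, 4), (37, 28, 4), (37, 8, 27)}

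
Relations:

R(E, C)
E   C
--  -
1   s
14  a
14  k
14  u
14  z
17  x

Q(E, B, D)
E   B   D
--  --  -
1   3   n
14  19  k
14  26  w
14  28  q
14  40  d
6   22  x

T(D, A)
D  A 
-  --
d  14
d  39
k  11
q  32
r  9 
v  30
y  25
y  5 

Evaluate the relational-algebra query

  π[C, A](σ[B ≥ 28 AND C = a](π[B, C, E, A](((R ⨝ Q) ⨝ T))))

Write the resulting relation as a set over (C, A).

Natural join on E: {(1, s, 3, n), (14, a, 19, k), (14, a, 26, w), (14, a, 28, q), (14, a, 40, d), (14, k, 19, k), (14, k, 26, w), (14, k, 28, q), (14, k, 40, d), (14, u, 19, k), (14, u, 26, w), (14, u, 28, q), (14, u, 40, d), (14, z, 19, k), (14, z, 26, w), (14, z, 28, q), (14, z, 40, d)}
Natural join on D: {(14, a, 19, k, 11), (14, a, 28, q, 32), (14, a, 40, d, 14), (14, a, 40, d, 39), (14, k, 19, k, 11), (14, k, 28, q, 32), (14, k, 40, d, 14), (14, k, 40, d, 39), (14, u, 19, k, 11), (14, u, 28, q, 32), (14, u, 40, d, 14), (14, u, 40, d, 39), (14, z, 19, k, 11), (14, z, 28, q, 32), (14, z, 40, d, 14), (14, z, 40, d, 39)}
π[B, C, E, A]: project onto (B, C, E, A) → {(19, a, 14, 11), (19, k, 14, 11), (19, u, 14, 11), (19, z, 14, 11), (28, a, 14, 32), (28, k, 14, 32), (28, u, 14, 32), (28, z, 14, 32), (40, a, 14, 14), (40, a, 14, 39), (40, k, 14, 14), (40, k, 14, 39), (40, u, 14, 14), (40, u, 14, 39), (40, z, 14, 14), (40, z, 14, 39)}
Filtering on B ≥ 28 AND C = a leaves {(28, a, 14, 32), (40, a, 14, 14), (40, a, 14, 39)}.
π[C, A]: project onto (C, A) → {(a, 14), (a, 32), (a, 39)}

{(a, 14), (a, 32), (a, 39)}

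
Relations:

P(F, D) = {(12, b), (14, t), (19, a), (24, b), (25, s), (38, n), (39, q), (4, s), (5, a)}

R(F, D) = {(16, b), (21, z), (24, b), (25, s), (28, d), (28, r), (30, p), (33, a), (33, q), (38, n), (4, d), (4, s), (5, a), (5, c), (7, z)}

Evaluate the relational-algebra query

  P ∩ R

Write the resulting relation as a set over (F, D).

Intersection: {(12, b), (14, t), (19, a), (24, b), (25, s), (38, n), (39, q), (4, s), (5, a)} with {(16, b), (21, z), (24, b), (25, s), (28, d), (28, r), (30, p), (33, a), (33, q), (38, n), (4, d), (4, s), (5, a), (5, c), (7, z)} → {(24, b), (25, s), (38, n), (4, s), (5, a)}

{(24, b), (25, s), (38, n), (4, s), (5, a)}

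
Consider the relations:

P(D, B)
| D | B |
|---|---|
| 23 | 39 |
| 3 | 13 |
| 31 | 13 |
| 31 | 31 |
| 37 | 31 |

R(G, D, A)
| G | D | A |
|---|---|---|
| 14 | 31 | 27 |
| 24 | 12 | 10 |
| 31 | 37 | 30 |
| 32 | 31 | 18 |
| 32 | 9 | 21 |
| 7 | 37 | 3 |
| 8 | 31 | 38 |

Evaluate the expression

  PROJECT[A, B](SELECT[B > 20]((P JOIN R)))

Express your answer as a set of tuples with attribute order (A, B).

P ⋈ R (natural join on D): {(31, 13, 14, 27), (31, 13, 32, 18), (31, 13, 8, 38), (31, 31, 14, 27), (31, 31, 32, 18), (31, 31, 8, 38), (37, 31, 31, 30), (37, 31, 7, 3)}
σ[B > 20]: keep tuples satisfying B > 20 → {(31, 31, 14, 27), (31, 31, 32, 18), (31, 31, 8, 38), (37, 31, 31, 30), (37, 31, 7, 3)}
Projecting to A, B: {(18, 31), (27, 31), (3, 31), (30, 31), (38, 31)}

{(18, 31), (27, 31), (3, 31), (30, 31), (38, 31)}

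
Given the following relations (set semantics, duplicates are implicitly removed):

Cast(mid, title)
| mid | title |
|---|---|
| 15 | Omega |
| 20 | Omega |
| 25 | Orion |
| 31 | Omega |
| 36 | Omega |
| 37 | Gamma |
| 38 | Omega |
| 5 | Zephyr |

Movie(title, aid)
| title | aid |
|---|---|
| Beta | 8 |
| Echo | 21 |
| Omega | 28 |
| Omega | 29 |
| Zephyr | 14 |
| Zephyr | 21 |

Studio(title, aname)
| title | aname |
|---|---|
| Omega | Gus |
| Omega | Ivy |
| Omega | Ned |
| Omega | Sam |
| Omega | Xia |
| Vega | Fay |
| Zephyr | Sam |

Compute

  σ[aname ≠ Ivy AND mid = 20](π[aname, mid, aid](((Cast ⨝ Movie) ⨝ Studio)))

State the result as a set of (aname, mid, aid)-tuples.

{(Gus, 20, 28), (Gus, 20, 29), (Ned, 20, 28), (Ned, 20, 29), (Sam, 20, 28), (Sam, 20, 29), (Xia, 20, 28), (Xia, 20, 29)}

Natural join on title: {(15, Omega, 28), (15, Omega, 29), (20, Omega, 28), (20, Omega, 29), (31, Omega, 28), (31, Omega, 29), (36, Omega, 28), (36, Omega, 29), (38, Omega, 28), (38, Omega, 29), (5, Zephyr, 14), (5, Zephyr, 21)}
Natural join on title: {(15, Omega, 28, Gus), (15, Omega, 28, Ivy), (15, Omega, 28, Ned), (15, Omega, 28, Sam), (15, Omega, 28, Xia), (15, Omega, 29, Gus), (15, Omega, 29, Ivy), (15, Omega, 29, Ned), (15, Omega, 29, Sam), (15, Omega, 29, Xia), (20, Omega, 28, Gus), (20, Omega, 28, Ivy), (20, Omega, 28, Ned), (20, Omega, 28, Sam), (20, Omega, 28, Xia), (20, Omega, 29, Gus), (20, Omega, 29, Ivy), (20, Omega, 29, Ned), (20, Omega, 29, Sam), (20, Omega, 29, Xia), (31, Omega, 28, Gus), (31, Omega, 28, Ivy), (31, Omega, 28, Ned), (31, Omega, 28, Sam), (31, Omega, 28, Xia), (31, Omega, 29, Gus), (31, Omega, 29, Ivy), (31, Omega, 29, Ned), (31, Omega, 29, Sam), (31, Omega, 29, Xia), (36, Omega, 28, Gus), (36, Omega, 28, Ivy), (36, Omega, 28, Ned), (36, Omega, 28, Sam), (36, Omega, 28, Xia), (36, Omega, 29, Gus), (36, Omega, 29, Ivy), (36, Omega, 29, Ned), (36, Omega, 29, Sam), (36, Omega, 29, Xia), (38, Omega, 28, Gus), (38, Omega, 28, Ivy), (38, Omega, 28, Ned), (38, Omega, 28, Sam), (38, Omega, 28, Xia), (38, Omega, 29, Gus), (38, Omega, 29, Ivy), (38, Omega, 29, Ned), (38, Omega, 29, Sam), (38, Omega, 29, Xia), (5, Zephyr, 14, Sam), (5, Zephyr, 21, Sam)}
π[aname, mid, aid]: project onto (aname, mid, aid) → {(Gus, 15, 28), (Gus, 15, 29), (Gus, 20, 28), (Gus, 20, 29), (Gus, 31, 28), (Gus, 31, 29), (Gus, 36, 28), (Gus, 36, 29), (Gus, 38, 28), (Gus, 38, 29), (Ivy, 15, 28), (Ivy, 15, 29), (Ivy, 20, 28), (Ivy, 20, 29), (Ivy, 31, 28), (Ivy, 31, 29), (Ivy, 36, 28), (Ivy, 36, 29), (Ivy, 38, 28), (Ivy, 38, 29), (Ned, 15, 28), (Ned, 15, 29), (Ned, 20, 28), (Ned, 20, 29), (Ned, 31, 28), (Ned, 31, 29), (Ned, 36, 28), (Ned, 36, 29), (Ned, 38, 28), (Ned, 38, 29), (Sam, 15, 28), (Sam, 15, 29), (Sam, 20, 28), (Sam, 20, 29), (Sam, 31, 28), (Sam, 31, 29), (Sam, 36, 28), (Sam, 36, 29), (Sam, 38, 28), (Sam, 38, 29), (Sam, 5, 14), (Sam, 5, 21), (Xia, 15, 28), (Xia, 15, 29), (Xia, 20, 28), (Xia, 20, 29), (Xia, 31, 28), (Xia, 31, 29), (Xia, 36, 28), (Xia, 36, 29), (Xia, 38, 28), (Xia, 38, 29)}
Filtering on aname ≠ Ivy AND mid = 20 leaves {(Gus, 20, 28), (Gus, 20, 29), (Ned, 20, 28), (Ned, 20, 29), (Sam, 20, 28), (Sam, 20, 29), (Xia, 20, 28), (Xia, 20, 29)}.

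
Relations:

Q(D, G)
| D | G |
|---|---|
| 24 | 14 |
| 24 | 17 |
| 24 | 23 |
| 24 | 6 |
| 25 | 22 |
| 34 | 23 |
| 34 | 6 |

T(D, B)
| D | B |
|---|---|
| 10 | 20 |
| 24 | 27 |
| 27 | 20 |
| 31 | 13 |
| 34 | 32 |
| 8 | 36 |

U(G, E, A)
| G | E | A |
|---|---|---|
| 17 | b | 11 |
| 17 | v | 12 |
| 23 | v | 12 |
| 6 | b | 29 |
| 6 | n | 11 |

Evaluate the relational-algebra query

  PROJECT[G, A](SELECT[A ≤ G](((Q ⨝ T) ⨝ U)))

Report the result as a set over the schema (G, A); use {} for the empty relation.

{(17, 11), (17, 12), (23, 12)}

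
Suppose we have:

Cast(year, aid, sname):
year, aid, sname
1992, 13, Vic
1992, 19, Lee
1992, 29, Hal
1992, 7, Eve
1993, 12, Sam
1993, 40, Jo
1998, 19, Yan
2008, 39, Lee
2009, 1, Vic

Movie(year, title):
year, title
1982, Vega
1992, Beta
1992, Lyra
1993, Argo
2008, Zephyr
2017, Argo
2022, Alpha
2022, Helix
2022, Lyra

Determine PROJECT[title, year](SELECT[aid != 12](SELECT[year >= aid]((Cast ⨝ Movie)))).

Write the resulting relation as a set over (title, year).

{(Argo, 1993), (Beta, 1992), (Lyra, 1992), (Zephyr, 2008)}

Joining Cast and Movie on year yields {(1992, 13, Vic, Beta), (1992, 13, Vic, Lyra), (1992, 19, Lee, Beta), (1992, 19, Lee, Lyra), (1992, 29, Hal, Beta), (1992, 29, Hal, Lyra), (1992, 7, Eve, Beta), (1992, 7, Eve, Lyra), (1993, 12, Sam, Argo), (1993, 40, Jo, Argo), (2008, 39, Lee, Zephyr)}.
Apply σ_{year >= aid}; surviving tuples: {(1992, 13, Vic, Beta), (1992, 13, Vic, Lyra), (1992, 19, Lee, Beta), (1992, 19, Lee, Lyra), (1992, 29, Hal, Beta), (1992, 29, Hal, Lyra), (1992, 7, Eve, Beta), (1992, 7, Eve, Lyra), (1993, 12, Sam, Argo), (1993, 40, Jo, Argo), (2008, 39, Lee, Zephyr)}
Apply σ_{aid != 12}; surviving tuples: {(1992, 13, Vic, Beta), (1992, 13, Vic, Lyra), (1992, 19, Lee, Beta), (1992, 19, Lee, Lyra), (1992, 29, Hal, Beta), (1992, 29, Hal, Lyra), (1992, 7, Eve, Beta), (1992, 7, Eve, Lyra), (1993, 40, Jo, Argo), (2008, 39, Lee, Zephyr)}
π_{title, year} gives {(Argo, 1993), (Beta, 1992), (Lyra, 1992), (Zephyr, 2008)} (6 duplicate(s) eliminated).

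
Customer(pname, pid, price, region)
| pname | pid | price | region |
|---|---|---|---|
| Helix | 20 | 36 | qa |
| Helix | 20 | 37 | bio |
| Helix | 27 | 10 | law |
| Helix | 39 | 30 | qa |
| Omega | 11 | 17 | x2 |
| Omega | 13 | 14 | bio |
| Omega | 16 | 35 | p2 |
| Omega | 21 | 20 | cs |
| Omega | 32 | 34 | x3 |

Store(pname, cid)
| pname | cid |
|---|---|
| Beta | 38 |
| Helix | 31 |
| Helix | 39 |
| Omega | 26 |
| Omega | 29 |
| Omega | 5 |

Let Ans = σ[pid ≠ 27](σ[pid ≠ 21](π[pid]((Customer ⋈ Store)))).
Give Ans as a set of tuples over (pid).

{11, 13, 16, 20, 32, 39}

Natural join on pname: {(Helix, 20, 36, qa, 31), (Helix, 20, 36, qa, 39), (Helix, 20, 37, bio, 31), (Helix, 20, 37, bio, 39), (Helix, 27, 10, law, 31), (Helix, 27, 10, law, 39), (Helix, 39, 30, qa, 31), (Helix, 39, 30, qa, 39), (Omega, 11, 17, x2, 26), (Omega, 11, 17, x2, 29), (Omega, 11, 17, x2, 5), (Omega, 13, 14, bio, 26), (Omega, 13, 14, bio, 29), (Omega, 13, 14, bio, 5), (Omega, 16, 35, p2, 26), (Omega, 16, 35, p2, 29), (Omega, 16, 35, p2, 5), (Omega, 21, 20, cs, 26), (Omega, 21, 20, cs, 29), (Omega, 21, 20, cs, 5), (Omega, 32, 34, x3, 26), (Omega, 32, 34, x3, 29), (Omega, 32, 34, x3, 5)}
Keep only column(s) pid (15 duplicate(s) eliminated): {11, 13, 16, 20, 21, 27, 32, 39}
Selection pid ≠ 21: {11, 13, 16, 20, 27, 32, 39}
Selection pid ≠ 27: {11, 13, 16, 20, 32, 39}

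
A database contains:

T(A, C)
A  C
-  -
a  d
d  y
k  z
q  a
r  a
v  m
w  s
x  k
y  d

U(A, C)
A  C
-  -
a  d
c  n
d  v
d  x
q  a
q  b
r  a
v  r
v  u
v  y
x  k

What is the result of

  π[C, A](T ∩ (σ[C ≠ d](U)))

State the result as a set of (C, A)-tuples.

{(a, q), (a, r), (k, x)}

Apply σ_{C ≠ d}; surviving tuples: {(c, n), (d, v), (d, x), (q, a), (q, b), (r, a), (v, r), (v, u), (v, y), (x, k)}
Intersection: {(a, d), (d, y), (k, z), (q, a), (r, a), (v, m), (w, s), (x, k), (y, d)} with {(c, n), (d, v), (d, x), (q, a), (q, b), (r, a), (v, r), (v, u), (v, y), (x, k)} → {(q, a), (r, a), (x, k)}
Projecting to C, A: {(a, q), (a, r), (k, x)}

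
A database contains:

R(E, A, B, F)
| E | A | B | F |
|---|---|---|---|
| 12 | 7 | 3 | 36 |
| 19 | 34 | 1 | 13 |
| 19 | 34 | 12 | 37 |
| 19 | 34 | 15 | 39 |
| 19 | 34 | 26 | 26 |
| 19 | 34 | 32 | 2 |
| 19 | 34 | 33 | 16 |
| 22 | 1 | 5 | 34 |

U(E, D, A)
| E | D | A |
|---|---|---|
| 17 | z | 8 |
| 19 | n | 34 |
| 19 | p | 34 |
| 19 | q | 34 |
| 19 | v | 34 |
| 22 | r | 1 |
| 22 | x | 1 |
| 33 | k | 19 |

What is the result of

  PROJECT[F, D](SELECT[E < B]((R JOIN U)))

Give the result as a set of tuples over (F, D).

Joining R and U on E, A yields {(19, 34, 1, 13, n), (19, 34, 1, 13, p), (19, 34, 1, 13, q), (19, 34, 1, 13, v), (19, 34, 12, 37, n), (19, 34, 12, 37, p), (19, 34, 12, 37, q), (19, 34, 12, 37, v), (19, 34, 15, 39, n), (19, 34, 15, 39, p), (19, 34, 15, 39, q), (19, 34, 15, 39, v), (19, 34, 26, 26, n), (19, 34, 26, 26, p), (19, 34, 26, 26, q), (19, 34, 26, 26, v), (19, 34, 32, 2, n), (19, 34, 32, 2, p), (19, 34, 32, 2, q), (19, 34, 32, 2, v), (19, 34, 33, 16, n), (19, 34, 33, 16, p), (19, 34, 33, 16, q), (19, 34, 33, 16, v), (22, 1, 5, 34, r), (22, 1, 5, 34, x)}.
σ[E < B]: keep tuples satisfying E < B → {(19, 34, 26, 26, n), (19, 34, 26, 26, p), (19, 34, 26, 26, q), (19, 34, 26, 26, v), (19, 34, 32, 2, n), (19, 34, 32, 2, p), (19, 34, 32, 2, q), (19, 34, 32, 2, v), (19, 34, 33, 16, n), (19, 34, 33, 16, p), (19, 34, 33, 16, q), (19, 34, 33, 16, v)}
π_{F, D} gives {(16, n), (16, p), (16, q), (16, v), (2, n), (2, p), (2, q), (2, v), (26, n), (26, p), (26, q), (26, v)}.

{(16, n), (16, p), (16, q), (16, v), (2, n), (2, p), (2, q), (2, v), (26, n), (26, p), (26, q), (26, v)}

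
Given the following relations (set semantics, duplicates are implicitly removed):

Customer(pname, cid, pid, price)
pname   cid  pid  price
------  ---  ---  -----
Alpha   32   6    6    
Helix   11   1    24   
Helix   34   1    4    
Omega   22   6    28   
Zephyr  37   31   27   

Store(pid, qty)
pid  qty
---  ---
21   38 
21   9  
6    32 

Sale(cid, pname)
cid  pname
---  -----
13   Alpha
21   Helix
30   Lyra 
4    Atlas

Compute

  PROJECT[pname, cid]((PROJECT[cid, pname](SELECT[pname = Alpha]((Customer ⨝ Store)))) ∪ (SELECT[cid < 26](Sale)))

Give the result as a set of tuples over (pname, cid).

{(Alpha, 13), (Alpha, 32), (Atlas, 4), (Helix, 21)}

Customer ⋈ Store (natural join on pid): {(Alpha, 32, 6, 6, 32), (Omega, 22, 6, 28, 32)}
σ[pname = Alpha]: keep tuples satisfying pname = Alpha → {(Alpha, 32, 6, 6, 32)}
Projecting to cid, pname: {(32, Alpha)}
σ[cid < 26]: keep tuples satisfying cid < 26 → {(13, Alpha), (21, Helix), (4, Atlas)}
Union: {(32, Alpha)} with {(13, Alpha), (21, Helix), (4, Atlas)} → {(13, Alpha), (21, Helix), (32, Alpha), (4, Atlas)}
Projecting to pname, cid: {(Alpha, 13), (Alpha, 32), (Atlas, 4), (Helix, 21)}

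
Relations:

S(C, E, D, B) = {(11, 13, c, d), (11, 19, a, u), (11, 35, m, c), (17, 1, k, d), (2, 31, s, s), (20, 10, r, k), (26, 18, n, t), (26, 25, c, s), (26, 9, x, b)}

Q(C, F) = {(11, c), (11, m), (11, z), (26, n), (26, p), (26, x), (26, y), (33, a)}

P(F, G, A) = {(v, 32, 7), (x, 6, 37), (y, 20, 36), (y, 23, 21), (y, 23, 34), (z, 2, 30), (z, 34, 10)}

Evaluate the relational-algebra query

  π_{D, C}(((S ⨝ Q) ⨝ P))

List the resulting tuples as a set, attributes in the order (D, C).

{(a, 11), (c, 11), (c, 26), (m, 11), (n, 26), (x, 26)}

Natural join on C: {(11, 13, c, d, c), (11, 13, c, d, m), (11, 13, c, d, z), (11, 19, a, u, c), (11, 19, a, u, m), (11, 19, a, u, z), (11, 35, m, c, c), (11, 35, m, c, m), (11, 35, m, c, z), (26, 18, n, t, n), (26, 18, n, t, p), (26, 18, n, t, x), (26, 18, n, t, y), (26, 25, c, s, n), (26, 25, c, s, p), (26, 25, c, s, x), (26, 25, c, s, y), (26, 9, x, b, n), (26, 9, x, b, p), (26, 9, x, b, x), (26, 9, x, b, y)}
Natural join on F: {(11, 13, c, d, z, 2, 30), (11, 13, c, d, z, 34, 10), (11, 19, a, u, z, 2, 30), (11, 19, a, u, z, 34, 10), (11, 35, m, c, z, 2, 30), (11, 35, m, c, z, 34, 10), (26, 18, n, t, x, 6, 37), (26, 18, n, t, y, 20, 36), (26, 18, n, t, y, 23, 21), (26, 18, n, t, y, 23, 34), (26, 25, c, s, x, 6, 37), (26, 25, c, s, y, 20, 36), (26, 25, c, s, y, 23, 21), (26, 25, c, s, y, 23, 34), (26, 9, x, b, x, 6, 37), (26, 9, x, b, y, 20, 36), (26, 9, x, b, y, 23, 21), (26, 9, x, b, y, 23, 34)}
π[D, C]: project onto (D, C) (12 duplicate(s) eliminated) → {(a, 11), (c, 11), (c, 26), (m, 11), (n, 26), (x, 26)}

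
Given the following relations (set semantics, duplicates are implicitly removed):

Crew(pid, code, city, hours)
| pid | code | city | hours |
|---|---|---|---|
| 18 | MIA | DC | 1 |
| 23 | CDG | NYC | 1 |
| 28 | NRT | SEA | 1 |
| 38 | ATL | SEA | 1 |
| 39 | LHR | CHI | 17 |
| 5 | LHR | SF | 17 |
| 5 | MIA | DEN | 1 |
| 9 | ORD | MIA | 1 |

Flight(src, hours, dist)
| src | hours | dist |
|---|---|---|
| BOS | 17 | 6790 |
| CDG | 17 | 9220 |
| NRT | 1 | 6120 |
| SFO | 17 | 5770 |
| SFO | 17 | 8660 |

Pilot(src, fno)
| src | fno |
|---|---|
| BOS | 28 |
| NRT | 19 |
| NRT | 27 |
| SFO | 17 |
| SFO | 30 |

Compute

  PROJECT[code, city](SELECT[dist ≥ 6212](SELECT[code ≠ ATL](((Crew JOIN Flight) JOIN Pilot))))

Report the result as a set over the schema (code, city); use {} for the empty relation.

{(LHR, CHI), (LHR, SF)}

Joining Crew and Flight on hours yields {(18, MIA, DC, 1, NRT, 6120), (23, CDG, NYC, 1, NRT, 6120), (28, NRT, SEA, 1, NRT, 6120), (38, ATL, SEA, 1, NRT, 6120), (39, LHR, CHI, 17, BOS, 6790), (39, LHR, CHI, 17, CDG, 9220), (39, LHR, CHI, 17, SFO, 5770), (39, LHR, CHI, 17, SFO, 8660), (5, LHR, SF, 17, BOS, 6790), (5, LHR, SF, 17, CDG, 9220), (5, LHR, SF, 17, SFO, 5770), (5, LHR, SF, 17, SFO, 8660), (5, MIA, DEN, 1, NRT, 6120), (9, ORD, MIA, 1, NRT, 6120)}.
Joining (Crew JOIN Flight) and Pilot on src yields {(18, MIA, DC, 1, NRT, 6120, 19), (18, MIA, DC, 1, NRT, 6120, 27), (23, CDG, NYC, 1, NRT, 6120, 19), (23, CDG, NYC, 1, NRT, 6120, 27), (28, NRT, SEA, 1, NRT, 6120, 19), (28, NRT, SEA, 1, NRT, 6120, 27), (38, ATL, SEA, 1, NRT, 6120, 19), (38, ATL, SEA, 1, NRT, 6120, 27), (39, LHR, CHI, 17, BOS, 6790, 28), (39, LHR, CHI, 17, SFO, 5770, 17), (39, LHR, CHI, 17, SFO, 5770, 30), (39, LHR, CHI, 17, SFO, 8660, 17), (39, LHR, CHI, 17, SFO, 8660, 30), (5, LHR, SF, 17, BOS, 6790, 28), (5, LHR, SF, 17, SFO, 5770, 17), (5, LHR, SF, 17, SFO, 5770, 30), (5, LHR, SF, 17, SFO, 8660, 17), (5, LHR, SF, 17, SFO, 8660, 30), (5, MIA, DEN, 1, NRT, 6120, 19), (5, MIA, DEN, 1, NRT, 6120, 27), (9, ORD, MIA, 1, NRT, 6120, 19), (9, ORD, MIA, 1, NRT, 6120, 27)}.
Selection code ≠ ATL: {(18, MIA, DC, 1, NRT, 6120, 19), (18, MIA, DC, 1, NRT, 6120, 27), (23, CDG, NYC, 1, NRT, 6120, 19), (23, CDG, NYC, 1, NRT, 6120, 27), (28, NRT, SEA, 1, NRT, 6120, 19), (28, NRT, SEA, 1, NRT, 6120, 27), (39, LHR, CHI, 17, BOS, 6790, 28), (39, LHR, CHI, 17, SFO, 5770, 17), (39, LHR, CHI, 17, SFO, 5770, 30), (39, LHR, CHI, 17, SFO, 8660, 17), (39, LHR, CHI, 17, SFO, 8660, 30), (5, LHR, SF, 17, BOS, 6790, 28), (5, LHR, SF, 17, SFO, 5770, 17), (5, LHR, SF, 17, SFO, 5770, 30), (5, LHR, SF, 17, SFO, 8660, 17), (5, LHR, SF, 17, SFO, 8660, 30), (5, MIA, DEN, 1, NRT, 6120, 19), (5, MIA, DEN, 1, NRT, 6120, 27), (9, ORD, MIA, 1, NRT, 6120, 19), (9, ORD, MIA, 1, NRT, 6120, 27)}
Selection dist ≥ 6212: {(39, LHR, CHI, 17, BOS, 6790, 28), (39, LHR, CHI, 17, SFO, 8660, 17), (39, LHR, CHI, 17, SFO, 8660, 30), (5, LHR, SF, 17, BOS, 6790, 28), (5, LHR, SF, 17, SFO, 8660, 17), (5, LHR, SF, 17, SFO, 8660, 30)}
π[code, city]: project onto (code, city) (4 duplicate(s) eliminated) → {(LHR, CHI), (LHR, SF)}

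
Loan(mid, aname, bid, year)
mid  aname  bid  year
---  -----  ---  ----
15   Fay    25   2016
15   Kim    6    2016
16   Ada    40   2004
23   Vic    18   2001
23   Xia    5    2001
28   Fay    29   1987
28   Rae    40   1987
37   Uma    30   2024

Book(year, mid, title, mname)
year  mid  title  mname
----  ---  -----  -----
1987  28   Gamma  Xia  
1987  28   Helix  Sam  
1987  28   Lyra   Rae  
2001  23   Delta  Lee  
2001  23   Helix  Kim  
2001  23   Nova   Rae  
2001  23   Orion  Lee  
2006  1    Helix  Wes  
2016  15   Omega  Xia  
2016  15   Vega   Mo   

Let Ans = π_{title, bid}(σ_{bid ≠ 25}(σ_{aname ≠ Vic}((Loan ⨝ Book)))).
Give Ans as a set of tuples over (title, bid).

{(Delta, 5), (Gamma, 29), (Gamma, 40), (Helix, 29), (Helix, 40), (Helix, 5), (Lyra, 29), (Lyra, 40), (Nova, 5), (Omega, 6), (Orion, 5), (Vega, 6)}

Loan ⋈ Book (natural join on mid, year): {(15, Fay, 25, 2016, Omega, Xia), (15, Fay, 25, 2016, Vega, Mo), (15, Kim, 6, 2016, Omega, Xia), (15, Kim, 6, 2016, Vega, Mo), (23, Vic, 18, 2001, Delta, Lee), (23, Vic, 18, 2001, Helix, Kim), (23, Vic, 18, 2001, Nova, Rae), (23, Vic, 18, 2001, Orion, Lee), (23, Xia, 5, 2001, Delta, Lee), (23, Xia, 5, 2001, Helix, Kim), (23, Xia, 5, 2001, Nova, Rae), (23, Xia, 5, 2001, Orion, Lee), (28, Fay, 29, 1987, Gamma, Xia), (28, Fay, 29, 1987, Helix, Sam), (28, Fay, 29, 1987, Lyra, Rae), (28, Rae, 40, 1987, Gamma, Xia), (28, Rae, 40, 1987, Helix, Sam), (28, Rae, 40, 1987, Lyra, Rae)}
σ[aname ≠ Vic]: keep tuples satisfying aname ≠ Vic → {(15, Fay, 25, 2016, Omega, Xia), (15, Fay, 25, 2016, Vega, Mo), (15, Kim, 6, 2016, Omega, Xia), (15, Kim, 6, 2016, Vega, Mo), (23, Xia, 5, 2001, Delta, Lee), (23, Xia, 5, 2001, Helix, Kim), (23, Xia, 5, 2001, Nova, Rae), (23, Xia, 5, 2001, Orion, Lee), (28, Fay, 29, 1987, Gamma, Xia), (28, Fay, 29, 1987, Helix, Sam), (28, Fay, 29, 1987, Lyra, Rae), (28, Rae, 40, 1987, Gamma, Xia), (28, Rae, 40, 1987, Helix, Sam), (28, Rae, 40, 1987, Lyra, Rae)}
σ[bid ≠ 25]: keep tuples satisfying bid ≠ 25 → {(15, Kim, 6, 2016, Omega, Xia), (15, Kim, 6, 2016, Vega, Mo), (23, Xia, 5, 2001, Delta, Lee), (23, Xia, 5, 2001, Helix, Kim), (23, Xia, 5, 2001, Nova, Rae), (23, Xia, 5, 2001, Orion, Lee), (28, Fay, 29, 1987, Gamma, Xia), (28, Fay, 29, 1987, Helix, Sam), (28, Fay, 29, 1987, Lyra, Rae), (28, Rae, 40, 1987, Gamma, Xia), (28, Rae, 40, 1987, Helix, Sam), (28, Rae, 40, 1987, Lyra, Rae)}
π[title, bid]: project onto (title, bid) → {(Delta, 5), (Gamma, 29), (Gamma, 40), (Helix, 29), (Helix, 40), (Helix, 5), (Lyra, 29), (Lyra, 40), (Nova, 5), (Omega, 6), (Orion, 5), (Vega, 6)}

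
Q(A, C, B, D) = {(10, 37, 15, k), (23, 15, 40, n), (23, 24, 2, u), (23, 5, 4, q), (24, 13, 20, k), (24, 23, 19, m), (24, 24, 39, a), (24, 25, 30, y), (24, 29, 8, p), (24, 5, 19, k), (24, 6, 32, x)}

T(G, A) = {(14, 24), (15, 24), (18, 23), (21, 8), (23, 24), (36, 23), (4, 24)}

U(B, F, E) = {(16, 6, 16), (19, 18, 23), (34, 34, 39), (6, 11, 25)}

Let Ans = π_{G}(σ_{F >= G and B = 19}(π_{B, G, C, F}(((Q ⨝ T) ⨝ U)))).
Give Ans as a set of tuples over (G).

{14, 15, 4}

Natural join on A: {(23, 15, 40, n, 18), (23, 15, 40, n, 36), (23, 24, 2, u, 18), (23, 24, 2, u, 36), (23, 5, 4, q, 18), (23, 5, 4, q, 36), (24, 13, 20, k, 14), (24, 13, 20, k, 15), (24, 13, 20, k, 23), (24, 13, 20, k, 4), (24, 23, 19, m, 14), (24, 23, 19, m, 15), (24, 23, 19, m, 23), (24, 23, 19, m, 4), (24, 24, 39, a, 14), (24, 24, 39, a, 15), (24, 24, 39, a, 23), (24, 24, 39, a, 4), (24, 25, 30, y, 14), (24, 25, 30, y, 15), (24, 25, 30, y, 23), (24, 25, 30, y, 4), (24, 29, 8, p, 14), (24, 29, 8, p, 15), (24, 29, 8, p, 23), (24, 29, 8, p, 4), (24, 5, 19, k, 14), (24, 5, 19, k, 15), (24, 5, 19, k, 23), (24, 5, 19, k, 4), (24, 6, 32, x, 14), (24, 6, 32, x, 15), (24, 6, 32, x, 23), (24, 6, 32, x, 4)}
Natural join on B: {(24, 23, 19, m, 14, 18, 23), (24, 23, 19, m, 15, 18, 23), (24, 23, 19, m, 23, 18, 23), (24, 23, 19, m, 4, 18, 23), (24, 5, 19, k, 14, 18, 23), (24, 5, 19, k, 15, 18, 23), (24, 5, 19, k, 23, 18, 23), (24, 5, 19, k, 4, 18, 23)}
π_{B, G, C, F} gives {(19, 14, 23, 18), (19, 14, 5, 18), (19, 15, 23, 18), (19, 15, 5, 18), (19, 23, 23, 18), (19, 23, 5, 18), (19, 4, 23, 18), (19, 4, 5, 18)}.
Selection F >= G and B = 19: {(19, 14, 23, 18), (19, 14, 5, 18), (19, 15, 23, 18), (19, 15, 5, 18), (19, 4, 23, 18), (19, 4, 5, 18)}
π_{G} gives {14, 15, 4} (3 duplicate(s) eliminated).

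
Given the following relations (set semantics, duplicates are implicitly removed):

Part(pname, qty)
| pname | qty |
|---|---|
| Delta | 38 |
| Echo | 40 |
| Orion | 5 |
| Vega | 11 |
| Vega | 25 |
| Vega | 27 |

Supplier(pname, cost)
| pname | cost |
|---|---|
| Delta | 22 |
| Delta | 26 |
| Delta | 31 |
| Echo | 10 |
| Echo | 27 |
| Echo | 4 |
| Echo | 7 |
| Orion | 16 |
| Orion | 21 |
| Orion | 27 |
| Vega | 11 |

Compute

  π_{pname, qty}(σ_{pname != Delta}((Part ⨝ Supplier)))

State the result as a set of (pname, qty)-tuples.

{(Echo, 40), (Orion, 5), (Vega, 11), (Vega, 25), (Vega, 27)}

Natural join on pname: {(Delta, 38, 22), (Delta, 38, 26), (Delta, 38, 31), (Echo, 40, 10), (Echo, 40, 27), (Echo, 40, 4), (Echo, 40, 7), (Orion, 5, 16), (Orion, 5, 21), (Orion, 5, 27), (Vega, 11, 11), (Vega, 25, 11), (Vega, 27, 11)}
Apply σ_{pname != Delta}; surviving tuples: {(Echo, 40, 10), (Echo, 40, 27), (Echo, 40, 4), (Echo, 40, 7), (Orion, 5, 16), (Orion, 5, 21), (Orion, 5, 27), (Vega, 11, 11), (Vega, 25, 11), (Vega, 27, 11)}
Projecting to pname, qty (5 duplicate(s) eliminated): {(Echo, 40), (Orion, 5), (Vega, 11), (Vega, 25), (Vega, 27)}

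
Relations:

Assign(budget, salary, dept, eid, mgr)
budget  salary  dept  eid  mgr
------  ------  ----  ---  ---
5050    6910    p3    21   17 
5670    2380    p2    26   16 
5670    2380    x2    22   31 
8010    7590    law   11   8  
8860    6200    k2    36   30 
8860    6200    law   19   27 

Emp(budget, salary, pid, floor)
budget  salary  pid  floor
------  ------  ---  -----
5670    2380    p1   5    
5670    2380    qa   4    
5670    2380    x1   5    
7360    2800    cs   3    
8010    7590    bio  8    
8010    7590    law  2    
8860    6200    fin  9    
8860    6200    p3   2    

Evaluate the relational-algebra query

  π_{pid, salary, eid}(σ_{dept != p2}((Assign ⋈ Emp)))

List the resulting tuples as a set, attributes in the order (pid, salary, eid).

Joining Assign and Emp on budget, salary yields {(5670, 2380, p2, 26, 16, p1, 5), (5670, 2380, p2, 26, 16, qa, 4), (5670, 2380, p2, 26, 16, x1, 5), (5670, 2380, x2, 22, 31, p1, 5), (5670, 2380, x2, 22, 31, qa, 4), (5670, 2380, x2, 22, 31, x1, 5), (8010, 7590, law, 11, 8, bio, 8), (8010, 7590, law, 11, 8, law, 2), (8860, 6200, k2, 36, 30, fin, 9), (8860, 6200, k2, 36, 30, p3, 2), (8860, 6200, law, 19, 27, fin, 9), (8860, 6200, law, 19, 27, p3, 2)}.
σ[dept != p2]: keep tuples satisfying dept != p2 → {(5670, 2380, x2, 22, 31, p1, 5), (5670, 2380, x2, 22, 31, qa, 4), (5670, 2380, x2, 22, 31, x1, 5), (8010, 7590, law, 11, 8, bio, 8), (8010, 7590, law, 11, 8, law, 2), (8860, 6200, k2, 36, 30, fin, 9), (8860, 6200, k2, 36, 30, p3, 2), (8860, 6200, law, 19, 27, fin, 9), (8860, 6200, law, 19, 27, p3, 2)}
Keep only column(s) pid, salary, eid: {(bio, 7590, 11), (fin, 6200, 19), (fin, 6200, 36), (law, 7590, 11), (p1, 2380, 22), (p3, 6200, 19), (p3, 6200, 36), (qa, 2380, 22), (x1, 2380, 22)}

{(bio, 7590, 11), (fin, 6200, 19), (fin, 6200, 36), (law, 7590, 11), (p1, 2380, 22), (p3, 6200, 19), (p3, 6200, 36), (qa, 2380, 22), (x1, 2380, 22)}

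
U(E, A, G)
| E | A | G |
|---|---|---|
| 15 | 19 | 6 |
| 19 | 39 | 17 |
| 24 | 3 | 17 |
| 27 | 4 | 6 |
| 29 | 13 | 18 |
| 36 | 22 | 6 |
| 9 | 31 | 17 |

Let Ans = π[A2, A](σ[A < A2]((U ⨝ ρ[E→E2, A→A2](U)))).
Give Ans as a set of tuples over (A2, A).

ρ[E→E2, A→A2]: schema becomes (E2, A2, G); tuples unchanged.
U ⋈ ρ[E→E2, A→A2](U) (natural join on G): {(15, 19, 6, 15, 19), (15, 19, 6, 27, 4), (15, 19, 6, 36, 22), (19, 39, 17, 19, 39), (19, 39, 17, 24, 3), (19, 39, 17, 9, 31), (24, 3, 17, 19, 39), (24, 3, 17, 24, 3), (24, 3, 17, 9, 31), (27, 4, 6, 15, 19), (27, 4, 6, 27, 4), (27, 4, 6, 36, 22), (29, 13, 18, 29, 13), (36, 22, 6, 15, 19), (36, 22, 6, 27, 4), (36, 22, 6, 36, 22), (9, 31, 17, 19, 39), (9, 31, 17, 24, 3), (9, 31, 17, 9, 31)}
Selection A < A2: {(15, 19, 6, 36, 22), (24, 3, 17, 19, 39), (24, 3, 17, 9, 31), (27, 4, 6, 15, 19), (27, 4, 6, 36, 22), (9, 31, 17, 19, 39)}
π_{A2, A} gives {(19, 4), (22, 19), (22, 4), (31, 3), (39, 3), (39, 31)}.

{(19, 4), (22, 19), (22, 4), (31, 3), (39, 3), (39, 31)}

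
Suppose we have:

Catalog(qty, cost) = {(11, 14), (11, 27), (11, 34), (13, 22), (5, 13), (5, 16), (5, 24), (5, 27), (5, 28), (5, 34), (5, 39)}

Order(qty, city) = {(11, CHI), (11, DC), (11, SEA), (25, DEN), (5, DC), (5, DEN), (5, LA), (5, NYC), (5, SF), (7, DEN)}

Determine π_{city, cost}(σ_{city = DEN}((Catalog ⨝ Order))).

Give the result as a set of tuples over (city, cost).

{(DEN, 13), (DEN, 16), (DEN, 24), (DEN, 27), (DEN, 28), (DEN, 34), (DEN, 39)}

Natural join on qty: {(11, 14, CHI), (11, 14, DC), (11, 14, SEA), (11, 27, CHI), (11, 27, DC), (11, 27, SEA), (11, 34, CHI), (11, 34, DC), (11, 34, SEA), (5, 13, DC), (5, 13, DEN), (5, 13, LA), (5, 13, NYC), (5, 13, SF), (5, 16, DC), (5, 16, DEN), (5, 16, LA), (5, 16, NYC), (5, 16, SF), (5, 24, DC), (5, 24, DEN), (5, 24, LA), (5, 24, NYC), (5, 24, SF), (5, 27, DC), (5, 27, DEN), (5, 27, LA), (5, 27, NYC), (5, 27, SF), (5, 28, DC), (5, 28, DEN), (5, 28, LA), (5, 28, NYC), (5, 28, SF), (5, 34, DC), (5, 34, DEN), (5, 34, LA), (5, 34, NYC), (5, 34, SF), (5, 39, DC), (5, 39, DEN), (5, 39, LA), (5, 39, NYC), (5, 39, SF)}
Apply σ_{city = DEN}; surviving tuples: {(5, 13, DEN), (5, 16, DEN), (5, 24, DEN), (5, 27, DEN), (5, 28, DEN), (5, 34, DEN), (5, 39, DEN)}
Keep only column(s) city, cost: {(DEN, 13), (DEN, 16), (DEN, 24), (DEN, 27), (DEN, 28), (DEN, 34), (DEN, 39)}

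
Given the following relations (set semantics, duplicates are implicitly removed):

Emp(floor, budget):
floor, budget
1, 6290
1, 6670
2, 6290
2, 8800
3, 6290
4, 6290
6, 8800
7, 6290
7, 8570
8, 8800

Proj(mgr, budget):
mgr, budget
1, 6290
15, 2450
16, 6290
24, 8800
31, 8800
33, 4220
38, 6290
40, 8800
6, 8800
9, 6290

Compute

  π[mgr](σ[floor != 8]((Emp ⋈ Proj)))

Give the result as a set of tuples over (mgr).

Natural join on budget: {(1, 6290, 1), (1, 6290, 16), (1, 6290, 38), (1, 6290, 9), (2, 6290, 1), (2, 6290, 16), (2, 6290, 38), (2, 6290, 9), (2, 8800, 24), (2, 8800, 31), (2, 8800, 40), (2, 8800, 6), (3, 6290, 1), (3, 6290, 16), (3, 6290, 38), (3, 6290, 9), (4, 6290, 1), (4, 6290, 16), (4, 6290, 38), (4, 6290, 9), (6, 8800, 24), (6, 8800, 31), (6, 8800, 40), (6, 8800, 6), (7, 6290, 1), (7, 6290, 16), (7, 6290, 38), (7, 6290, 9), (8, 8800, 24), (8, 8800, 31), (8, 8800, 40), (8, 8800, 6)}
Selection floor != 8: {(1, 6290, 1), (1, 6290, 16), (1, 6290, 38), (1, 6290, 9), (2, 6290, 1), (2, 6290, 16), (2, 6290, 38), (2, 6290, 9), (2, 8800, 24), (2, 8800, 31), (2, 8800, 40), (2, 8800, 6), (3, 6290, 1), (3, 6290, 16), (3, 6290, 38), (3, 6290, 9), (4, 6290, 1), (4, 6290, 16), (4, 6290, 38), (4, 6290, 9), (6, 8800, 24), (6, 8800, 31), (6, 8800, 40), (6, 8800, 6), (7, 6290, 1), (7, 6290, 16), (7, 6290, 38), (7, 6290, 9)}
Projecting to mgr (20 duplicate(s) eliminated): {1, 16, 24, 31, 38, 40, 6, 9}

{1, 16, 24, 31, 38, 40, 6, 9}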